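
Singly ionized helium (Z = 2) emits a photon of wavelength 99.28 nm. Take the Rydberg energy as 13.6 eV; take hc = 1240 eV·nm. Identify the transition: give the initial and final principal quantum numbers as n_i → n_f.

n_i = 7, n_f = 2

The photon energy is ΔE = hc/λ = 1240 / 99.28 = 12.49 eV.
With Z = 2, ΔE = 54.40 × (1/n_f² − 1/n_i²), so 1/n_f² − 1/n_i² = 0.2296.
Trying n_f = 2 gives 1/n_i² = 0.02041, i.e. n_i ≈ 7; this pair matches.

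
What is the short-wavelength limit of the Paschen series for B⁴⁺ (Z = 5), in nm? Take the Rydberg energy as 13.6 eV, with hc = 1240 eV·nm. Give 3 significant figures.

32.8 nm

The Paschen series has lower level n_f = 3; the series limit corresponds to n_i → ∞.
ΔE_max = 13.6 × 25 / 3² = 37.78 eV.
λ_min = 1240 / 37.78 = 32.8 nm.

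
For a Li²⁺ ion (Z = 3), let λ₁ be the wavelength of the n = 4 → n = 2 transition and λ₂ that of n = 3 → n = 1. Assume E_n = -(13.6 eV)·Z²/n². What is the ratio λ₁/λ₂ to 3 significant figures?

λ ∝ 1/ΔE ∝ 1/(1/n_f² − 1/n_i²), and the Z² and hc factors cancel in the ratio.
λ₁/λ₂ = (1/1² − 1/3²)/(1/2² − 1/4²) = 0.8889/0.1875 = 4.74.

4.74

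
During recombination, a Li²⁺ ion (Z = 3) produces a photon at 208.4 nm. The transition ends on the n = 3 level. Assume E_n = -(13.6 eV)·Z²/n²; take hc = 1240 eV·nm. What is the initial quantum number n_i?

n_i = 4

The photon energy is ΔE = hc/λ = 1240 / 208.4 = 5.950 eV.
With Z = 3, ΔE = 122.4 × (1/n_f² − 1/n_i²), so 1/n_f² − 1/n_i² = 0.04861.
With n_f = 3: 1/n_i² = 1/9 − 0.04861 = 0.06250, so n_i ≈ 4.00.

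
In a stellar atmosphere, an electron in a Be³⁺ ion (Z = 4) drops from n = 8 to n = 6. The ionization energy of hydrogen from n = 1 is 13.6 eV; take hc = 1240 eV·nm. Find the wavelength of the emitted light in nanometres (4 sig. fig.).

For Z = 4 the level energies scale as Z², so the effective Rydberg energy is 13.6 × 16 = 217.6 eV.
ΔE = 217.6 × (1/6² − 1/8²) = 217.6 × 0.01215 = 2.644 eV.
λ = hc/ΔE = 1240 / 2.644 = 468.9 nm.

468.9 nm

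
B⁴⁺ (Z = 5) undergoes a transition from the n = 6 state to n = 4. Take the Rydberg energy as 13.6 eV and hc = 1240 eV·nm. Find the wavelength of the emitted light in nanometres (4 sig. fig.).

105.0 nm

For Z = 5 the level energies scale as Z², so the effective Rydberg energy is 13.6 × 25 = 340.0 eV.
ΔE = 340.0 × (1/4² − 1/6²) = 340.0 × 0.03472 = 11.81 eV.
λ = hc/ΔE = 1240 / 11.81 = 105.0 nm.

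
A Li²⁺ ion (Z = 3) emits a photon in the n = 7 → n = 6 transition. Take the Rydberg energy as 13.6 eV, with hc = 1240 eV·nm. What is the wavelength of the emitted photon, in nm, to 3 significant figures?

1370 nm

For Z = 3 the level energies scale as Z², so the effective Rydberg energy is 13.6 × 9 = 122.4 eV.
ΔE = 122.4 × (1/6² − 1/7²) = 122.4 × 0.007370 = 0.9020 eV.
λ = hc/ΔE = 1240 / 0.9020 = 1370 nm.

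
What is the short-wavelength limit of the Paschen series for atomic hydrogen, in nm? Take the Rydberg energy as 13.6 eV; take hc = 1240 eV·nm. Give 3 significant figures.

The Paschen series has lower level n_f = 3; the series limit corresponds to n_i → ∞.
ΔE_max = 13.6 × 1 / 3² = 1.511 eV.
λ_min = 1240 / 1.511 = 821 nm.

821 nm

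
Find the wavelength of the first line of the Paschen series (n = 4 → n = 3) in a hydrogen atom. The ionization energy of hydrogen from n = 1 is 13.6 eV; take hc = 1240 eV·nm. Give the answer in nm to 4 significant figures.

The Paschen series terminates on n_f = 3; the first line has n_i = 3+1 = 4.
ΔE = 13.60 × (1/3² − 1/4²) = 0.6611 eV.
λ = 1240 / 0.6611 = 1876 nm.

1876 nm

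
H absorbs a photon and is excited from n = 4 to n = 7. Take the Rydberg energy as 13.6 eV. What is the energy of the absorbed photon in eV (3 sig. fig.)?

E_7 = −13.60/49 = −0.2776 eV and E_4 = −13.60/16 = −0.8500 eV.
The photon energy is |E_7 − E_4| = 0.572 eV.

0.572 eV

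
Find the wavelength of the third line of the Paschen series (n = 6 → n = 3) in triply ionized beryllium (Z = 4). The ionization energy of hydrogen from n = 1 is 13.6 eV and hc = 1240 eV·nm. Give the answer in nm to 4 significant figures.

The Paschen series terminates on n_f = 3; the third line has n_i = 3+3 = 6.
ΔE = 217.6 × (1/3² − 1/6²) = 18.13 eV.
λ = 1240 / 18.13 = 68.38 nm.

68.38 nm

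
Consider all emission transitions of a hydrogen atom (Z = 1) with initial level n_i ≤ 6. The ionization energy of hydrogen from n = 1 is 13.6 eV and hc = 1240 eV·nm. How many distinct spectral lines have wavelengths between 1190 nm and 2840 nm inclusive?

3

Enumerate all n_i → n_f pairs with 1 ≤ n_f < n_i ≤ 6 and compute λ = 1240 / [13.6·1·(1/n_f² − 1/n_i²)].
Lines falling in [1190, 2840] nm: 5→3 (1282 nm), 4→3 (1876 nm), 6→4 (2626 nm).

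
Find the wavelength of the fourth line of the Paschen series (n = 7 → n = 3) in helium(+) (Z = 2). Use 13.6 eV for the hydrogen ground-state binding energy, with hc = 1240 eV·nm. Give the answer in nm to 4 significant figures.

251.3 nm

The Paschen series terminates on n_f = 3; the fourth line has n_i = 3+4 = 7.
ΔE = 54.40 × (1/3² − 1/7²) = 4.934 eV.
λ = 1240 / 4.934 = 251.3 nm.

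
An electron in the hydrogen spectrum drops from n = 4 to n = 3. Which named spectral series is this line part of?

The series is set by the lower level: n_f = 3 is the Paschen series.

Paschen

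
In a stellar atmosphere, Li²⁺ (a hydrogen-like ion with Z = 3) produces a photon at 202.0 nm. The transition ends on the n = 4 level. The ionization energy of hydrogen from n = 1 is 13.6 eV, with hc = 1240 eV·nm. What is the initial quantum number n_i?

The photon energy is ΔE = hc/λ = 1240 / 202.0 = 6.139 eV.
With Z = 3, ΔE = 122.4 × (1/n_f² − 1/n_i²), so 1/n_f² − 1/n_i² = 0.05015.
With n_f = 4: 1/n_i² = 1/16 − 0.05015 = 0.01235, so n_i ≈ 9.00.

n_i = 9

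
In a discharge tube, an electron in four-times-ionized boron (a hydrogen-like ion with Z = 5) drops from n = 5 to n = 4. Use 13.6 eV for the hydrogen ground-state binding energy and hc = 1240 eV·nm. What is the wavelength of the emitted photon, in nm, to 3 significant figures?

162 nm

For Z = 5 the level energies scale as Z², so the effective Rydberg energy is 13.6 × 25 = 340.0 eV.
ΔE = 340.0 × (1/4² − 1/5²) = 340.0 × 0.02250 = 7.650 eV.
λ = hc/ΔE = 1240 / 7.650 = 162 nm.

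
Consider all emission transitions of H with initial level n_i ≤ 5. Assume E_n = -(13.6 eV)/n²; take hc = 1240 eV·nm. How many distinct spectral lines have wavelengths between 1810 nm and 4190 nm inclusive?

Enumerate all n_i → n_f pairs with 1 ≤ n_f < n_i ≤ 5 and compute λ = 1240 / [13.6·1·(1/n_f² − 1/n_i²)].
Lines falling in [1810, 4190] nm: 4→3 (1876 nm), 5→4 (4052 nm).

2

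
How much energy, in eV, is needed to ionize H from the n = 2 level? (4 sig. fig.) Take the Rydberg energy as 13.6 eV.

3.400 eV

E_2 = −13.60/4 = −3.400 eV, so ionization (to E = 0) requires 3.400 eV.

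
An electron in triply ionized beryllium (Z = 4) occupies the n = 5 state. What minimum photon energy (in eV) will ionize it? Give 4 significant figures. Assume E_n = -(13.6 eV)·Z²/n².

E_n = −13.6 Z²/n² = −217.6/n² eV for Z = 4.
E_5 = −217.6/25 = −8.704 eV, so ionization (to E = 0) requires 8.704 eV.

8.704 eV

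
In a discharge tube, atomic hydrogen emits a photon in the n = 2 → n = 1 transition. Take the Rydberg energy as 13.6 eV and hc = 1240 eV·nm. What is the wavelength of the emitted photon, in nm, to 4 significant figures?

ΔE = 13.60 × (1/1² − 1/2²) = 13.60 × 0.7500 = 10.20 eV.
λ = hc/ΔE = 1240 / 10.20 = 121.6 nm.

121.6 nm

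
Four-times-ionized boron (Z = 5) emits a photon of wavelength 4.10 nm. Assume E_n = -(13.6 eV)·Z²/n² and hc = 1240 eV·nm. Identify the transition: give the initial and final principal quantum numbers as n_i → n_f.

n_i = 3, n_f = 1

The photon energy is ΔE = hc/λ = 1240 / 4.10 = 302.4 eV.
With Z = 5, ΔE = 340.0 × (1/n_f² − 1/n_i²), so 1/n_f² − 1/n_i² = 0.8895.
Trying n_f = 1 gives 1/n_i² = 0.1105, i.e. n_i ≈ 3; this pair matches.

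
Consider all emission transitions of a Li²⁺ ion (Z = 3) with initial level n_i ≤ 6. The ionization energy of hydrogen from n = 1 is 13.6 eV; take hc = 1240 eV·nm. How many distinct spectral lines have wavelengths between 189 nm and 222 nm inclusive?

1

Enumerate all n_i → n_f pairs with 1 ≤ n_f < n_i ≤ 6 and compute λ = 1240 / [13.6·9·(1/n_f² − 1/n_i²)].
Lines falling in [189, 222] nm: 4→3 (208.4 nm).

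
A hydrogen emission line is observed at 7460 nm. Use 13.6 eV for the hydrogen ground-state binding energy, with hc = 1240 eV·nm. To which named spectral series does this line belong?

ΔE = 1240/7460 = 0.1662 eV.
This matches 13.6 × (1/5² − 1/6²), so n_f = 5: the Pfund series.

Pfund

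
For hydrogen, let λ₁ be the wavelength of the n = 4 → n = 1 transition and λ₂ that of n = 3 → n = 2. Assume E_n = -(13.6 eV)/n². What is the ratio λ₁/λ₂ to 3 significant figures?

0.148

λ ∝ 1/ΔE ∝ 1/(1/n_f² − 1/n_i²), and the Z² and hc factors cancel in the ratio.
λ₁/λ₂ = (1/2² − 1/3²)/(1/1² − 1/4²) = 0.1389/0.9375 = 0.148.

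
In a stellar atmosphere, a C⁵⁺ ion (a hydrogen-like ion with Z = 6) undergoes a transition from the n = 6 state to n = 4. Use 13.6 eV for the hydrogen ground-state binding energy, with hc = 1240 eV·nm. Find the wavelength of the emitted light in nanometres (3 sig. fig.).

For Z = 6 the level energies scale as Z², so the effective Rydberg energy is 13.6 × 36 = 489.6 eV.
ΔE = 489.6 × (1/4² − 1/6²) = 489.6 × 0.03472 = 17.00 eV.
λ = hc/ΔE = 1240 / 17.00 = 72.9 nm.

72.9 nm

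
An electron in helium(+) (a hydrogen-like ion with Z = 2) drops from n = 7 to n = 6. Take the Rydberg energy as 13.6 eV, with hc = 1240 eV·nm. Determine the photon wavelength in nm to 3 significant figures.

For Z = 2 the level energies scale as Z², so the effective Rydberg energy is 13.6 × 4 = 54.40 eV.
ΔE = 54.40 × (1/6² − 1/7²) = 54.40 × 0.007370 = 0.4009 eV.
λ = hc/ΔE = 1240 / 0.4009 = 3090 nm.

3090 nm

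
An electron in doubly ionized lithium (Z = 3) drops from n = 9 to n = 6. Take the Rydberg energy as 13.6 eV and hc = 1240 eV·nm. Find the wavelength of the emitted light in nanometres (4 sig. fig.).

656.5 nm

For Z = 3 the level energies scale as Z², so the effective Rydberg energy is 13.6 × 9 = 122.4 eV.
ΔE = 122.4 × (1/6² − 1/9²) = 122.4 × 0.01543 = 1.889 eV.
λ = hc/ΔE = 1240 / 1.889 = 656.5 nm.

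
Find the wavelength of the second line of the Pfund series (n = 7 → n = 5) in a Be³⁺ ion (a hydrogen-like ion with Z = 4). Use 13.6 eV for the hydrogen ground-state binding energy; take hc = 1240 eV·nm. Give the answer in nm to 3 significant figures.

291 nm

The Pfund series terminates on n_f = 5; the second line has n_i = 5+2 = 7.
ΔE = 217.6 × (1/5² − 1/7²) = 4.263 eV.
λ = 1240 / 4.263 = 291 nm.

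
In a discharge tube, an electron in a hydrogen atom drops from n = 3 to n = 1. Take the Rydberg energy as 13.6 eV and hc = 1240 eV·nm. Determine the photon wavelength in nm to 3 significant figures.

ΔE = 13.60 × (1/1² − 1/3²) = 13.60 × 0.8889 = 12.09 eV.
λ = hc/ΔE = 1240 / 12.09 = 103 nm.
This line belongs to the Lyman series.

103 nm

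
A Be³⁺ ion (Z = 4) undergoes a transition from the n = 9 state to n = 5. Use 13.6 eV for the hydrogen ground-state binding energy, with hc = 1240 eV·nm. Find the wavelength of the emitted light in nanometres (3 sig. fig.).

For Z = 4 the level energies scale as Z², so the effective Rydberg energy is 13.6 × 16 = 217.6 eV.
ΔE = 217.6 × (1/5² − 1/9²) = 217.6 × 0.02765 = 6.018 eV.
λ = hc/ΔE = 1240 / 6.018 = 206 nm.

206 nm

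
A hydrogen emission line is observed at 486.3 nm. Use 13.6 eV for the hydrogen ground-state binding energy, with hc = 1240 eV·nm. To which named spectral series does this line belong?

Balmer

ΔE = 1240/486.3 = 2.550 eV.
This matches 13.6 × (1/2² − 1/4²), so n_f = 2: the Balmer series.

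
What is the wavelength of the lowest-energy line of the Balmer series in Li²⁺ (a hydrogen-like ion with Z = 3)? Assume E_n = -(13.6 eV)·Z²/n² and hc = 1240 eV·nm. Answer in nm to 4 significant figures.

The Balmer series terminates on n_f = 2; the first line has n_i = 2+1 = 3.
ΔE = 122.4 × (1/2² − 1/3²) = 17.00 eV.
λ = 1240 / 17.00 = 72.94 nm.

72.94 nm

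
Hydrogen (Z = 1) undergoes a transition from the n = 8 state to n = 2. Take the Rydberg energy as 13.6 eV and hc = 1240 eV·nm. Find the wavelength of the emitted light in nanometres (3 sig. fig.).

389 nm

ΔE = 13.60 × (1/2² − 1/8²) = 13.60 × 0.2344 = 3.188 eV.
λ = hc/ΔE = 1240 / 3.188 = 389 nm.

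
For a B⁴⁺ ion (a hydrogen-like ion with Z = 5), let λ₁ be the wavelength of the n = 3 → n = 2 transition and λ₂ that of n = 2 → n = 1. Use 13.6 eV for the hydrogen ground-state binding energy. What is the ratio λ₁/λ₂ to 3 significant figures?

5.40

λ ∝ 1/ΔE ∝ 1/(1/n_f² − 1/n_i²), and the Z² and hc factors cancel in the ratio.
λ₁/λ₂ = (1/1² − 1/2²)/(1/2² − 1/3²) = 0.7500/0.1389 = 5.40.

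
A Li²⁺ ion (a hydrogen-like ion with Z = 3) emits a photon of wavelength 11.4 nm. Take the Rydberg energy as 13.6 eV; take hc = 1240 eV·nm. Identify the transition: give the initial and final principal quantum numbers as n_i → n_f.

The photon energy is ΔE = hc/λ = 1240 / 11.4 = 108.8 eV.
With Z = 3, ΔE = 122.4 × (1/n_f² − 1/n_i²), so 1/n_f² − 1/n_i² = 0.8887.
Trying n_f = 1 gives 1/n_i² = 0.1113, i.e. n_i ≈ 3; this pair matches.

n_i = 3, n_f = 1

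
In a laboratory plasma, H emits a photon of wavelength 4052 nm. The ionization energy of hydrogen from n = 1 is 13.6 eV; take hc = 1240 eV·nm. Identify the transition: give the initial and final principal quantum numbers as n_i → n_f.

The photon energy is ΔE = hc/λ = 1240 / 4052 = 0.3060 eV.
With Z = 1, ΔE = 13.60 × (1/n_f² − 1/n_i²), so 1/n_f² − 1/n_i² = 0.02250.
Trying n_f = 4 gives 1/n_i² = 0.04000, i.e. n_i ≈ 5; this pair matches.

n_i = 5, n_f = 4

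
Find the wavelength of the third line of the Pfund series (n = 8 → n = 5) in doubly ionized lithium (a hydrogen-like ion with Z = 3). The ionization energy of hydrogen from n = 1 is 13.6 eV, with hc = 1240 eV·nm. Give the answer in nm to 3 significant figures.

416 nm

The Pfund series terminates on n_f = 5; the third line has n_i = 5+3 = 8.
ΔE = 122.4 × (1/5² − 1/8²) = 2.984 eV.
λ = 1240 / 2.984 = 416 nm.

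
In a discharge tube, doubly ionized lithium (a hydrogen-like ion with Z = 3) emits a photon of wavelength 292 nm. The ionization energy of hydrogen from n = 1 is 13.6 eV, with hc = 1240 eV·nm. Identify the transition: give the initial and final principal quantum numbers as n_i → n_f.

n_i = 6, n_f = 4

The photon energy is ΔE = hc/λ = 1240 / 292 = 4.247 eV.
With Z = 3, ΔE = 122.4 × (1/n_f² − 1/n_i²), so 1/n_f² − 1/n_i² = 0.03469.
Trying n_f = 4 gives 1/n_i² = 0.02781, i.e. n_i ≈ 6; this pair matches.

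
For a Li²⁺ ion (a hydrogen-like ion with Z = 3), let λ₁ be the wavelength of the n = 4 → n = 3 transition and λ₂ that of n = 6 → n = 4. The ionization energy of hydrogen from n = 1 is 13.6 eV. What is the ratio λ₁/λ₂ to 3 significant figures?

0.714

λ ∝ 1/ΔE ∝ 1/(1/n_f² − 1/n_i²), and the Z² and hc factors cancel in the ratio.
λ₁/λ₂ = (1/4² − 1/6²)/(1/3² − 1/4²) = 0.03472/0.04861 = 0.714.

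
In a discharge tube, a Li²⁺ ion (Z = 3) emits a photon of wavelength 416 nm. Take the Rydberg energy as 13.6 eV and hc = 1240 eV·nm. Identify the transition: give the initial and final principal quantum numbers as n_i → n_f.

The photon energy is ΔE = hc/λ = 1240 / 416 = 2.981 eV.
With Z = 3, ΔE = 122.4 × (1/n_f² − 1/n_i²), so 1/n_f² − 1/n_i² = 0.02435.
Trying n_f = 5 gives 1/n_i² = 0.01565, i.e. n_i ≈ 8; this pair matches.

n_i = 8, n_f = 5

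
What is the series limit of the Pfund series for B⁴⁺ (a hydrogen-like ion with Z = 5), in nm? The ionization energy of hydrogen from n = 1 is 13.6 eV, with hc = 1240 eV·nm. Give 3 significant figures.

91.2 nm

The Pfund series has lower level n_f = 5; the series limit corresponds to n_i → ∞.
ΔE_max = 13.6 × 25 / 5² = 13.60 eV.
λ_min = 1240 / 13.60 = 91.2 nm.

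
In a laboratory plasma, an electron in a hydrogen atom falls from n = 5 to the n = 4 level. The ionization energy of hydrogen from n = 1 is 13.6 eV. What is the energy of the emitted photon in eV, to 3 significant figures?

E_5 = −13.60/25 = −0.5440 eV and E_4 = −13.60/16 = −0.8500 eV.
The photon energy is |E_5 − E_4| = 0.306 eV.

0.306 eV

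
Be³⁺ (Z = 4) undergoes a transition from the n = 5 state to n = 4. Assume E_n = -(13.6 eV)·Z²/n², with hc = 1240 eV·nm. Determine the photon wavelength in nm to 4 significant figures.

For Z = 4 the level energies scale as Z², so the effective Rydberg energy is 13.6 × 16 = 217.6 eV.
ΔE = 217.6 × (1/4² − 1/5²) = 217.6 × 0.02250 = 4.896 eV.
λ = hc/ΔE = 1240 / 4.896 = 253.3 nm.

253.3 nm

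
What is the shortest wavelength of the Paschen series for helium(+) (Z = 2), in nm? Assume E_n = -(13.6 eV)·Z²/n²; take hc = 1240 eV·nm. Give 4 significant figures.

205.1 nm

The Paschen series has lower level n_f = 3; the series limit corresponds to n_i → ∞.
ΔE_max = 13.6 × 4 / 3² = 6.044 eV.
λ_min = 1240 / 6.044 = 205.1 nm.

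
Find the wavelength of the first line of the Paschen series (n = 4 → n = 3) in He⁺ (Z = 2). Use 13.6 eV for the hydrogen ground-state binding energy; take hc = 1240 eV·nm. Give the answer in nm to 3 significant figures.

The Paschen series terminates on n_f = 3; the first line has n_i = 3+1 = 4.
ΔE = 54.40 × (1/3² − 1/4²) = 2.644 eV.
λ = 1240 / 2.644 = 469 nm.

469 nm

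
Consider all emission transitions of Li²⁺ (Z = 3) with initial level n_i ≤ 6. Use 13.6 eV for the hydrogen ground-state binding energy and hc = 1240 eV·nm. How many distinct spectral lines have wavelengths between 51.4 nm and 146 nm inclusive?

Enumerate all n_i → n_f pairs with 1 ≤ n_f < n_i ≤ 6 and compute λ = 1240 / [13.6·9·(1/n_f² − 1/n_i²)].
Lines falling in [51.4, 146] nm: 4→2 (54.03 nm), 3→2 (72.94 nm), 6→3 (121.6 nm), 5→3 (142.5 nm).

4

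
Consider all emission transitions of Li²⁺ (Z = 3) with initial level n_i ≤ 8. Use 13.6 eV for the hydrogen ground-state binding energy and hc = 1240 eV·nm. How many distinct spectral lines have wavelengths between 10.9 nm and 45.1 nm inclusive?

4

Enumerate all n_i → n_f pairs with 1 ≤ n_f < n_i ≤ 8 and compute λ = 1240 / [13.6·9·(1/n_f² − 1/n_i²)].
Lines falling in [10.9, 45.1] nm: 3→1 (11.40 nm), 2→1 (13.51 nm), 8→2 (43.22 nm), 7→2 (44.12 nm).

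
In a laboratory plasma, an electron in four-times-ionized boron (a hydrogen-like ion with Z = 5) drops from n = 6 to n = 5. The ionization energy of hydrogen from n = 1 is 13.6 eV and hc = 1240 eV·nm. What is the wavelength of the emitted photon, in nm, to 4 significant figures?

298.4 nm

For Z = 5 the level energies scale as Z², so the effective Rydberg energy is 13.6 × 25 = 340.0 eV.
ΔE = 340.0 × (1/5² − 1/6²) = 340.0 × 0.01222 = 4.156 eV.
λ = hc/ΔE = 1240 / 4.156 = 298.4 nm.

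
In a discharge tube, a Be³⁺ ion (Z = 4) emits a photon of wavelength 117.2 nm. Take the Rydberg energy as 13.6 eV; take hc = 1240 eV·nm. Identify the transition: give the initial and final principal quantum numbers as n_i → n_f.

The photon energy is ΔE = hc/λ = 1240 / 117.2 = 10.58 eV.
With Z = 4, ΔE = 217.6 × (1/n_f² − 1/n_i²), so 1/n_f² − 1/n_i² = 0.04862.
Trying n_f = 3 gives 1/n_i² = 0.06249, i.e. n_i ≈ 4; this pair matches.

n_i = 4, n_f = 3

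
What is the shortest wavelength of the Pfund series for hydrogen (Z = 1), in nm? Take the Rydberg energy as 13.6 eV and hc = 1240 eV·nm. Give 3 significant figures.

2280 nm

The Pfund series has lower level n_f = 5; the series limit corresponds to n_i → ∞.
ΔE_max = 13.6 × 1 / 5² = 0.5440 eV.
λ_min = 1240 / 0.5440 = 2280 nm.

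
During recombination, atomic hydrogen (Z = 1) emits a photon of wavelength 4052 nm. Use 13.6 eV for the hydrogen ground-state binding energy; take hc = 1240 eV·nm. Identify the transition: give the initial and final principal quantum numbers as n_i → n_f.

The photon energy is ΔE = hc/λ = 1240 / 4052 = 0.3060 eV.
With Z = 1, ΔE = 13.60 × (1/n_f² − 1/n_i²), so 1/n_f² − 1/n_i² = 0.02250.
Trying n_f = 4 gives 1/n_i² = 0.04000, i.e. n_i ≈ 5; this pair matches.

n_i = 5, n_f = 4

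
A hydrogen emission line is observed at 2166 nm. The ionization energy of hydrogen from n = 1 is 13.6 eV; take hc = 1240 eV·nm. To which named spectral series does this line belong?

Brackett

ΔE = 1240/2166 = 0.5725 eV.
This matches 13.6 × (1/4² − 1/7²), so n_f = 4: the Brackett series.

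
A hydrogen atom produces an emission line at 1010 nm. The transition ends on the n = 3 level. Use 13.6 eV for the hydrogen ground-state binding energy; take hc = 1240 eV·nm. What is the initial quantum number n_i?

The photon energy is ΔE = hc/λ = 1240 / 1010 = 1.228 eV.
With Z = 1, ΔE = 13.60 × (1/n_f² − 1/n_i²), so 1/n_f² − 1/n_i² = 0.09027.
With n_f = 3: 1/n_i² = 1/9 − 0.09027 = 0.02084, so n_i ≈ 6.93.

n_i = 7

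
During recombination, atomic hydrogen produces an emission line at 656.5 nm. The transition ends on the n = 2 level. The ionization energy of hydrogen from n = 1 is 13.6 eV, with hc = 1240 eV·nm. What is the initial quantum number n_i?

n_i = 3

The photon energy is ΔE = hc/λ = 1240 / 656.5 = 1.889 eV.
With Z = 1, ΔE = 13.60 × (1/n_f² − 1/n_i²), so 1/n_f² − 1/n_i² = 0.1389.
With n_f = 2: 1/n_i² = 1/4 − 0.1389 = 0.1111, so n_i ≈ 3.00.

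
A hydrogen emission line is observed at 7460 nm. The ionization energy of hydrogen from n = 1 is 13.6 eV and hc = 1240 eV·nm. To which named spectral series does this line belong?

Pfund

ΔE = 1240/7460 = 0.1662 eV.
This matches 13.6 × (1/5² − 1/6²), so n_f = 5: the Pfund series.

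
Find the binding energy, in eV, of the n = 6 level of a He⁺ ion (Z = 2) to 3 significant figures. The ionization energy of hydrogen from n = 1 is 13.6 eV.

E_n = −13.6 Z²/n² = −54.40/n² eV for Z = 2.
E_6 = −54.40/36 = −1.51 eV, so ionization (to E = 0) requires 1.51 eV.

1.51 eV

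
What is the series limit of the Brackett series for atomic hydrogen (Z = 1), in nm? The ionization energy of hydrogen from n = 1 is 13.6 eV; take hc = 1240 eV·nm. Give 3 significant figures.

The Brackett series has lower level n_f = 4; the series limit corresponds to n_i → ∞.
ΔE_max = 13.6 × 1 / 4² = 0.8500 eV.
λ_min = 1240 / 0.8500 = 1460 nm.

1460 nm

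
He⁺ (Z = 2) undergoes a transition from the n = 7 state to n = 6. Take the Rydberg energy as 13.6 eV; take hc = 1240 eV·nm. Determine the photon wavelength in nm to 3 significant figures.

3090 nm

For Z = 2 the level energies scale as Z², so the effective Rydberg energy is 13.6 × 4 = 54.40 eV.
ΔE = 54.40 × (1/6² − 1/7²) = 54.40 × 0.007370 = 0.4009 eV.
λ = hc/ΔE = 1240 / 0.4009 = 3090 nm.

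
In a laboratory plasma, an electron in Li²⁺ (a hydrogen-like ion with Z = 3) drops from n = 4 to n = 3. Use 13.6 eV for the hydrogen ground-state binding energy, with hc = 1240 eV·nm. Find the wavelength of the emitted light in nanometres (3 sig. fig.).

For Z = 3 the level energies scale as Z², so the effective Rydberg energy is 13.6 × 9 = 122.4 eV.
ΔE = 122.4 × (1/3² − 1/4²) = 122.4 × 0.04861 = 5.950 eV.
λ = hc/ΔE = 1240 / 5.950 = 208 nm.

208 nm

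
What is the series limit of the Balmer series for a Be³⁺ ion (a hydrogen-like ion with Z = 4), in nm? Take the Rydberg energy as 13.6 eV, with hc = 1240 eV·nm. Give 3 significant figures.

The Balmer series has lower level n_f = 2; the series limit corresponds to n_i → ∞.
ΔE_max = 13.6 × 16 / 2² = 54.40 eV.
λ_min = 1240 / 54.40 = 22.8 nm.

22.8 nm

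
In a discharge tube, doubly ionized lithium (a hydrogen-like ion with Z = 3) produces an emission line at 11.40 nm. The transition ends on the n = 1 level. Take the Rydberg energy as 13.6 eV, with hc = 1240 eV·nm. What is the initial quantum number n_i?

n_i = 3

The photon energy is ΔE = hc/λ = 1240 / 11.40 = 108.8 eV.
With Z = 3, ΔE = 122.4 × (1/n_f² − 1/n_i²), so 1/n_f² − 1/n_i² = 0.8887.
With n_f = 1: 1/n_i² = 1/1 − 0.8887 = 0.1113, so n_i ≈ 3.00.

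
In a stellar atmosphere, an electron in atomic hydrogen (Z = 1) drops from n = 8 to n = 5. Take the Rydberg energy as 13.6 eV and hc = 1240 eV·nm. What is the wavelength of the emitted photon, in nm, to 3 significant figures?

ΔE = 13.60 × (1/5² − 1/8²) = 13.60 × 0.02438 = 0.3315 eV.
λ = hc/ΔE = 1240 / 0.3315 = 3740 nm.

3740 nm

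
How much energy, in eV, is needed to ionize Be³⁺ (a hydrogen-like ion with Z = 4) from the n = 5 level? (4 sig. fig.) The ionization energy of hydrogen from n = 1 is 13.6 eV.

E_n = −13.6 Z²/n² = −217.6/n² eV for Z = 4.
E_5 = −217.6/25 = −8.704 eV, so ionization (to E = 0) requires 8.704 eV.

8.704 eV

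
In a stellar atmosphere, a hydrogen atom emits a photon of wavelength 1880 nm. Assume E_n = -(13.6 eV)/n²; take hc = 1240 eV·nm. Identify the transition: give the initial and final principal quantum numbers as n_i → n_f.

The photon energy is ΔE = hc/λ = 1240 / 1880 = 0.6596 eV.
With Z = 1, ΔE = 13.60 × (1/n_f² − 1/n_i²), so 1/n_f² − 1/n_i² = 0.04850.
Trying n_f = 3 gives 1/n_i² = 0.06261, i.e. n_i ≈ 4; this pair matches.

n_i = 4, n_f = 3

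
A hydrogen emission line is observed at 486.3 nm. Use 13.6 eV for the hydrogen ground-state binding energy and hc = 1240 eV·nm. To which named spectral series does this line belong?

Balmer

ΔE = 1240/486.3 = 2.550 eV.
This matches 13.6 × (1/2² − 1/4²), so n_f = 2: the Balmer series.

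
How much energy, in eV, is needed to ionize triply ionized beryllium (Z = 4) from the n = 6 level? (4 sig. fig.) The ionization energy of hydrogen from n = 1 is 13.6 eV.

6.044 eV

E_n = −13.6 Z²/n² = −217.6/n² eV for Z = 4.
E_6 = −217.6/36 = −6.044 eV, so ionization (to E = 0) requires 6.044 eV.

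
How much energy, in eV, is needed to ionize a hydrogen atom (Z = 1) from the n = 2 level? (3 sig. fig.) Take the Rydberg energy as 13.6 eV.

3.40 eV

E_2 = −13.60/4 = −3.40 eV, so ionization (to E = 0) requires 3.40 eV.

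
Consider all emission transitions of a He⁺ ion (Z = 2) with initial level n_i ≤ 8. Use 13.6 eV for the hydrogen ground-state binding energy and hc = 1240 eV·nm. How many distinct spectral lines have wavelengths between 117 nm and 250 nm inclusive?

3

Enumerate all n_i → n_f pairs with 1 ≤ n_f < n_i ≤ 8 and compute λ = 1240 / [13.6·4·(1/n_f² − 1/n_i²)].
Lines falling in [117, 250] nm: 4→2 (121.6 nm), 3→2 (164.1 nm), 8→3 (238.7 nm).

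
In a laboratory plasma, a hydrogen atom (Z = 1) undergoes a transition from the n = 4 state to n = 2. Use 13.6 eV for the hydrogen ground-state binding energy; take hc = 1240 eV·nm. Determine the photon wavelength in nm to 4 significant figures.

ΔE = 13.60 × (1/2² − 1/4²) = 13.60 × 0.1875 = 2.550 eV.
λ = hc/ΔE = 1240 / 2.550 = 486.3 nm.

486.3 nm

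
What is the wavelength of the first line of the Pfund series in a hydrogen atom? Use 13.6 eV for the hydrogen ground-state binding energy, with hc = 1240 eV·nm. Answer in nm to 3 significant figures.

The Pfund series terminates on n_f = 5; the first line has n_i = 5+1 = 6.
ΔE = 13.60 × (1/5² − 1/6²) = 0.1662 eV.
λ = 1240 / 0.1662 = 7460 nm.

7460 nm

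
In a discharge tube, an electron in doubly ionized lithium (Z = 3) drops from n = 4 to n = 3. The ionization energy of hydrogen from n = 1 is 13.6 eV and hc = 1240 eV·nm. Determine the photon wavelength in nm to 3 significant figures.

208 nm

For Z = 3 the level energies scale as Z², so the effective Rydberg energy is 13.6 × 9 = 122.4 eV.
ΔE = 122.4 × (1/3² − 1/4²) = 122.4 × 0.04861 = 5.950 eV.
λ = hc/ΔE = 1240 / 5.950 = 208 nm.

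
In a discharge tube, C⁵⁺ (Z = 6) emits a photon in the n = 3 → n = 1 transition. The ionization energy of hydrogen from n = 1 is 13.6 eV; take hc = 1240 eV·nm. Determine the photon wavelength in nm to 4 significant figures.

For Z = 6 the level energies scale as Z², so the effective Rydberg energy is 13.6 × 36 = 489.6 eV.
ΔE = 489.6 × (1/1² − 1/3²) = 489.6 × 0.8889 = 435.2 eV.
λ = hc/ΔE = 1240 / 435.2 = 2.849 nm.

2.849 nm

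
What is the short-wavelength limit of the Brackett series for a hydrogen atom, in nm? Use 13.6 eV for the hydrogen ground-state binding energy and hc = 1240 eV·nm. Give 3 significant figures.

1460 nm

The Brackett series has lower level n_f = 4; the series limit corresponds to n_i → ∞.
ΔE_max = 13.6 × 1 / 4² = 0.8500 eV.
λ_min = 1240 / 0.8500 = 1460 nm.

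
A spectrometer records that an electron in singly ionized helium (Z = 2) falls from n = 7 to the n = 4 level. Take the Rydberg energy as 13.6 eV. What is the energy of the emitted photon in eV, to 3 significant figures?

The Bohr energies scale as Z², so for Z = 2: E_n = −54.40/n² eV.
E_7 = −54.40/49 = −1.110 eV and E_4 = −54.40/16 = −3.400 eV.
The photon energy is |E_7 − E_4| = 2.29 eV.

2.29 eV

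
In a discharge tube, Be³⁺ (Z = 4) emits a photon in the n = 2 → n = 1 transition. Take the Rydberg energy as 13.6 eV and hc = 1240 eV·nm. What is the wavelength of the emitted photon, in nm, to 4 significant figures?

7.598 nm

For Z = 4 the level energies scale as Z², so the effective Rydberg energy is 13.6 × 16 = 217.6 eV.
ΔE = 217.6 × (1/1² − 1/2²) = 217.6 × 0.7500 = 163.2 eV.
λ = hc/ΔE = 1240 / 163.2 = 7.598 nm.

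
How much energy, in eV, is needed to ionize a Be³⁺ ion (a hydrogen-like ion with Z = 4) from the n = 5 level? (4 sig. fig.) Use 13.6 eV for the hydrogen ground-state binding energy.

E_n = −13.6 Z²/n² = −217.6/n² eV for Z = 4.
E_5 = −217.6/25 = −8.704 eV, so ionization (to E = 0) requires 8.704 eV.

8.704 eV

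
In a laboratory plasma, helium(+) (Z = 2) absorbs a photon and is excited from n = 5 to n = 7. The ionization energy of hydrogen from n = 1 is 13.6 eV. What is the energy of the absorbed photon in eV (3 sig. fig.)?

The Bohr energies scale as Z², so for Z = 2: E_n = −54.40/n² eV.
E_7 = −54.40/49 = −1.110 eV and E_5 = −54.40/25 = −2.176 eV.
The photon energy is |E_7 − E_5| = 1.07 eV.

1.07 eV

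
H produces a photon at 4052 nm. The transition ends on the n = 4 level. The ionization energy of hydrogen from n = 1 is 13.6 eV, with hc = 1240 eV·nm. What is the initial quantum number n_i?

The photon energy is ΔE = hc/λ = 1240 / 4052 = 0.3060 eV.
With Z = 1, ΔE = 13.60 × (1/n_f² − 1/n_i²), so 1/n_f² − 1/n_i² = 0.02250.
With n_f = 4: 1/n_i² = 1/16 − 0.02250 = 0.04000, so n_i ≈ 5.00.

n_i = 5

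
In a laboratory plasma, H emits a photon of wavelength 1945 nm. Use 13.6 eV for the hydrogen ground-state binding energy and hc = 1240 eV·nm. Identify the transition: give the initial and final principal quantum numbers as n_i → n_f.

The photon energy is ΔE = hc/λ = 1240 / 1945 = 0.6375 eV.
With Z = 1, ΔE = 13.60 × (1/n_f² − 1/n_i²), so 1/n_f² − 1/n_i² = 0.04688.
Trying n_f = 4 gives 1/n_i² = 0.01562, i.e. n_i ≈ 8; this pair matches.

n_i = 8, n_f = 4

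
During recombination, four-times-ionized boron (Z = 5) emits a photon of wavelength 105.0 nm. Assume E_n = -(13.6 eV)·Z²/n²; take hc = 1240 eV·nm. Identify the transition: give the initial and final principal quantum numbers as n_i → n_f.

n_i = 6, n_f = 4

The photon energy is ΔE = hc/λ = 1240 / 105.0 = 11.81 eV.
With Z = 5, ΔE = 340.0 × (1/n_f² − 1/n_i²), so 1/n_f² − 1/n_i² = 0.03473.
Trying n_f = 4 gives 1/n_i² = 0.02777, i.e. n_i ≈ 6; this pair matches.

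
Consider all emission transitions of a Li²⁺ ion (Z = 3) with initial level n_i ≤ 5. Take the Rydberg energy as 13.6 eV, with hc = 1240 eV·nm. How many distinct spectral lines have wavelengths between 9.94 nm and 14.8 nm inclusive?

Enumerate all n_i → n_f pairs with 1 ≤ n_f < n_i ≤ 5 and compute λ = 1240 / [13.6·9·(1/n_f² − 1/n_i²)].
Lines falling in [9.94, 14.8] nm: 5→1 (10.55 nm), 4→1 (10.81 nm), 3→1 (11.40 nm), 2→1 (13.51 nm).

4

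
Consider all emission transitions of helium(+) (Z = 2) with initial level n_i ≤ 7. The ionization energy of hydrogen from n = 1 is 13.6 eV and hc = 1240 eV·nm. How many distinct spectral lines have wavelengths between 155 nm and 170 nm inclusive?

Enumerate all n_i → n_f pairs with 1 ≤ n_f < n_i ≤ 7 and compute λ = 1240 / [13.6·4·(1/n_f² − 1/n_i²)].
Lines falling in [155, 170] nm: 3→2 (164.1 nm).

1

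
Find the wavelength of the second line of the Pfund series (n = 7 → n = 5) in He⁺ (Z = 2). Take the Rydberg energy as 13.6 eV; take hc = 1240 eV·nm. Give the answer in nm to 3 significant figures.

The Pfund series terminates on n_f = 5; the second line has n_i = 5+2 = 7.
ΔE = 54.40 × (1/5² − 1/7²) = 1.066 eV.
λ = 1240 / 1.066 = 1160 nm.

1160 nm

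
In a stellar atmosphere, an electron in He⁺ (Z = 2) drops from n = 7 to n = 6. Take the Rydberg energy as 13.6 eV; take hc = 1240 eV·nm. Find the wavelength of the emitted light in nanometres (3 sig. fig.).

3090 nm

For Z = 2 the level energies scale as Z², so the effective Rydberg energy is 13.6 × 4 = 54.40 eV.
ΔE = 54.40 × (1/6² − 1/7²) = 54.40 × 0.007370 = 0.4009 eV.
λ = hc/ΔE = 1240 / 0.4009 = 3090 nm.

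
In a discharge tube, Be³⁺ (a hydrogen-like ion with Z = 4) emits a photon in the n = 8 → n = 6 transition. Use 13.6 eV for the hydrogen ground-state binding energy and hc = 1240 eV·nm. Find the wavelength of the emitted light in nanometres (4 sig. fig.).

For Z = 4 the level energies scale as Z², so the effective Rydberg energy is 13.6 × 16 = 217.6 eV.
ΔE = 217.6 × (1/6² − 1/8²) = 217.6 × 0.01215 = 2.644 eV.
λ = hc/ΔE = 1240 / 2.644 = 468.9 nm.

468.9 nm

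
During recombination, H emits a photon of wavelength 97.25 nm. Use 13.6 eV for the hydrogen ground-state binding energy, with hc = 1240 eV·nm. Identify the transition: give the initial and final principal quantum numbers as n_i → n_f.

n_i = 4, n_f = 1

The photon energy is ΔE = hc/λ = 1240 / 97.25 = 12.75 eV.
With Z = 1, ΔE = 13.60 × (1/n_f² − 1/n_i²), so 1/n_f² − 1/n_i² = 0.9375.
Trying n_f = 1 gives 1/n_i² = 0.06245, i.e. n_i ≈ 4; this pair matches.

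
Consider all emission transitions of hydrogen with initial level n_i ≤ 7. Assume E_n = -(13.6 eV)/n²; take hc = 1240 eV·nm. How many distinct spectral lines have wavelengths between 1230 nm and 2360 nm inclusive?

Enumerate all n_i → n_f pairs with 1 ≤ n_f < n_i ≤ 7 and compute λ = 1240 / [13.6·1·(1/n_f² − 1/n_i²)].
Lines falling in [1230, 2360] nm: 5→3 (1282 nm), 4→3 (1876 nm), 7→4 (2166 nm).

3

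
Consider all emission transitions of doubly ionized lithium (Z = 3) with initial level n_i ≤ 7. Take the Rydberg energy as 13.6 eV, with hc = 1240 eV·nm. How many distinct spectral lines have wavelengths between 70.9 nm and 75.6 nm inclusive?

1

Enumerate all n_i → n_f pairs with 1 ≤ n_f < n_i ≤ 7 and compute λ = 1240 / [13.6·9·(1/n_f² − 1/n_i²)].
Lines falling in [70.9, 75.6] nm: 3→2 (72.94 nm).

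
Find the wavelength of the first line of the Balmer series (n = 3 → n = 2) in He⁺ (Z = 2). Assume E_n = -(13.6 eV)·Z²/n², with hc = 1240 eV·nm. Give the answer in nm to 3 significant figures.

164 nm

The Balmer series terminates on n_f = 2; the first line has n_i = 2+1 = 3.
ΔE = 54.40 × (1/2² − 1/3²) = 7.556 eV.
λ = 1240 / 7.556 = 164 nm.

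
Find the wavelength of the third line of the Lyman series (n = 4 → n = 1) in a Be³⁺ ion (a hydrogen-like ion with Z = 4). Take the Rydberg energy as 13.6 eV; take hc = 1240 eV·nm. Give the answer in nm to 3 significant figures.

The Lyman series terminates on n_f = 1; the third line has n_i = 1+3 = 4.
ΔE = 217.6 × (1/1² − 1/4²) = 204.0 eV.
λ = 1240 / 204.0 = 6.08 nm.

6.08 nm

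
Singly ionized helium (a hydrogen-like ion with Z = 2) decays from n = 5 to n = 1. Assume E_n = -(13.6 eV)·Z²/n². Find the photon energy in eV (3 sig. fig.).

The Bohr energies scale as Z², so for Z = 2: E_n = −54.40/n² eV.
E_5 = −54.40/25 = −2.176 eV and E_1 = −54.40/1 = −54.40 eV.
The photon energy is |E_5 − E_1| = 52.2 eV.

52.2 eV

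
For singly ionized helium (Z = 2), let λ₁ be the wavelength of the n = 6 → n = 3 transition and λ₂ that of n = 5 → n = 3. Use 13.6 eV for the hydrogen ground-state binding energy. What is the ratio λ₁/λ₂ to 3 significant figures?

λ ∝ 1/ΔE ∝ 1/(1/n_f² − 1/n_i²), and the Z² and hc factors cancel in the ratio.
λ₁/λ₂ = (1/3² − 1/5²)/(1/3² − 1/6²) = 0.07111/0.08333 = 0.853.

0.853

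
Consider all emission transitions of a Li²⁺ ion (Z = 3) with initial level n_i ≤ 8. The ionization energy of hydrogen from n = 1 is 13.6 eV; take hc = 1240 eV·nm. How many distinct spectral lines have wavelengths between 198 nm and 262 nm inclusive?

Enumerate all n_i → n_f pairs with 1 ≤ n_f < n_i ≤ 8 and compute λ = 1240 / [13.6·9·(1/n_f² − 1/n_i²)].
Lines falling in [198, 262] nm: 4→3 (208.4 nm), 8→4 (216.1 nm), 7→4 (240.7 nm).

3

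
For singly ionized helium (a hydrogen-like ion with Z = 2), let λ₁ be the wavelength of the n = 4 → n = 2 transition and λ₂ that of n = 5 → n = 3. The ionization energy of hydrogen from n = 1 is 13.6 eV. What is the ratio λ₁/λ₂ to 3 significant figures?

0.379

λ ∝ 1/ΔE ∝ 1/(1/n_f² − 1/n_i²), and the Z² and hc factors cancel in the ratio.
λ₁/λ₂ = (1/3² − 1/5²)/(1/2² − 1/4²) = 0.07111/0.1875 = 0.379.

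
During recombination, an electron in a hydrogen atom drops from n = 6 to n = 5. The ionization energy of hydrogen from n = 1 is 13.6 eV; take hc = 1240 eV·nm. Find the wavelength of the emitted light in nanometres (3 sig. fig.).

ΔE = 13.60 × (1/5² − 1/6²) = 13.60 × 0.01222 = 0.1662 eV.
λ = hc/ΔE = 1240 / 0.1662 = 7460 nm.

7460 nm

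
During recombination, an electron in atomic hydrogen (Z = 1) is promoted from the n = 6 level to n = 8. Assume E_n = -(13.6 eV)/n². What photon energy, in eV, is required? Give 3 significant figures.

E_8 = −13.60/64 = −0.2125 eV and E_6 = −13.60/36 = −0.3778 eV.
The photon energy is |E_8 − E_6| = 0.165 eV.

0.165 eV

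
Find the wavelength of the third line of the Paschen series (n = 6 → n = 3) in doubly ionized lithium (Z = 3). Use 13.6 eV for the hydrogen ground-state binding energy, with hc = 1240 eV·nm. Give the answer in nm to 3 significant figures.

The Paschen series terminates on n_f = 3; the third line has n_i = 3+3 = 6.
ΔE = 122.4 × (1/3² − 1/6²) = 10.20 eV.
λ = 1240 / 10.20 = 122 nm.

122 nm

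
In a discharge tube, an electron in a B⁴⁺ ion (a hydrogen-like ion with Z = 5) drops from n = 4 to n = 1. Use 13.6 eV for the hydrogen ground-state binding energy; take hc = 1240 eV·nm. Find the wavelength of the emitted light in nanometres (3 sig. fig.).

For Z = 5 the level energies scale as Z², so the effective Rydberg energy is 13.6 × 25 = 340.0 eV.
ΔE = 340.0 × (1/1² − 1/4²) = 340.0 × 0.9375 = 318.8 eV.
λ = hc/ΔE = 1240 / 318.8 = 3.89 nm.

3.89 nm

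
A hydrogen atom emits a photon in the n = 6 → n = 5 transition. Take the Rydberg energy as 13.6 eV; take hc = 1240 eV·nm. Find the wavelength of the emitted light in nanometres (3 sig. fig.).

ΔE = 13.60 × (1/5² − 1/6²) = 13.60 × 0.01222 = 0.1662 eV.
λ = hc/ΔE = 1240 / 0.1662 = 7460 nm.

7460 nm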